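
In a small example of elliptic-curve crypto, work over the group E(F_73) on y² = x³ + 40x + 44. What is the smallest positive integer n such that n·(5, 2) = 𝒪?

2P: tangent at (5, 2): λ = (3·5² + 40)/(2·2) ≡ 42/4. 4⁻¹ ≡ 55 (mod 73) since 4·55 = 220 ≡ 1, so λ ≡ 42·55 ≡ 47.
  x = λ² - 5 - 5 = 2209 - 10 ≡ 9; y = λ·(5 - 9) - 2 ≡ 29. → (9, 29)
3P: (9, 29) + (5, 2). λ = (2 - 29)/(5 - 9) ≡ 46/69 mod 73. 69⁻¹ ≡ 18 (mod 73) since 69·18 = 1242 ≡ 1, so λ ≡ 25.
  x = λ² - 9 - 5 = 625 - 14 ≡ 27; y = λ·(9 - 27) - 29 ≡ 32. → (27, 32)
4P: (27, 32) + (5, 2). λ = (2 - 32)/(5 - 27) ≡ 43/51 mod 73. 51⁻¹ ≡ 63 (mod 73) since 51·63 = 3213 ≡ 1, so λ ≡ 8.
  x = λ² - 27 - 5 = 64 - 32 ≡ 32; y = λ·(27 - 32) - 32 ≡ 1. → (32, 1)
5P: (32, 1) + (5, 2). λ = (2 - 1)/(5 - 32) ≡ 1/46 mod 73. 46⁻¹ ≡ 27 (mod 73), so λ ≡ 27.
  x = λ² - 32 - 5 = 729 - 37 ≡ 35; y = λ·(32 - 35) - 1 ≡ 64. → (35, 64)
6P: (35, 64) + (5, 2). λ = (2 - 64)/(5 - 35) ≡ 11/43 mod 73. 43⁻¹ ≡ 17 (mod 73) since 43·17 = 731 ≡ 1, so λ ≡ 41.
  x = λ² - 35 - 5 = 1681 - 40 ≡ 35; y = λ·(35 - 35) - 64 ≡ 9. → (35, 9)
7P: (35, 9) + (5, 2). λ = (2 - 9)/(5 - 35) ≡ 66/43 mod 73. 43⁻¹ ≡ 17 (mod 73) since 43·17 = 731 ≡ 1, so λ ≡ 27.
  x = λ² - 35 - 5 = 729 - 40 ≡ 32; y = λ·(35 - 32) - 9 ≡ 72. → (32, 72)
8P: (32, 72) + (5, 2). λ = (2 - 72)/(5 - 32) ≡ 3/46 mod 73. 46⁻¹ ≡ 27 (mod 73), so λ ≡ 8.
  x = λ² - 32 - 5 = 64 - 37 ≡ 27; y = λ·(32 - 27) - 72 ≡ 41. → (27, 41)
9P: (27, 41) + (5, 2). λ = (2 - 41)/(5 - 27) ≡ 34/51 mod 73. 51⁻¹ ≡ 63 (mod 73) since 51·63 = 3213 ≡ 1, so λ ≡ 25.
  x = λ² - 27 - 5 = 625 - 32 ≡ 9; y = λ·(27 - 9) - 41 ≡ 44. → (9, 44)
10P: (9, 44) + (5, 2). λ = (2 - 44)/(5 - 9) ≡ 31/69 mod 73. 69⁻¹ ≡ 18 (mod 73), so λ ≡ 47.
  x = λ² - 9 - 5 = 2209 - 14 ≡ 5; y = λ·(9 - 5) - 44 ≡ 71. → (5, 71)
11P: (5, 71) + (5, 2): same x and y₁ ≡ -y₂, so the sum is 𝒪.
11P = 𝒪, so the order is 11.

11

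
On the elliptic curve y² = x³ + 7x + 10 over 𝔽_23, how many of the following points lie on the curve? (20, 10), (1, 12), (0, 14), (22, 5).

2

(20, 10): 10² ≡ 8, rhs ≡ 8 → on.
(1, 12): 12² ≡ 6, rhs ≡ 18 → off.
(0, 14): 14² ≡ 12, rhs ≡ 10 → off.
(22, 5): 5² ≡ 2, rhs ≡ 2 → on.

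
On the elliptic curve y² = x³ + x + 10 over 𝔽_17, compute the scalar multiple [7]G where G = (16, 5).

Repeated addition: build up to 7G.
2G: tangent at (16, 5): λ = (3·16² + 1)/(2·5) ≡ 4/10. 10⁻¹ ≡ 12 (mod 17) since 10·12 = 120 ≡ 1, so λ ≡ 4·12 ≡ 14.
  x = λ² - 16 - 16 = 196 - 32 ≡ 11; y = λ·(16 - 11) - 5 ≡ 14. → (11, 14)
3G: (11, 14) + (16, 5). λ = (5 - 14)/(16 - 11) ≡ 8/5 mod 17. 5⁻¹ ≡ 7 (mod 17), so λ ≡ 5.
  x = λ² - 11 - 16 = 25 - 27 ≡ 15; y = λ·(11 - 15) - 14 ≡ 0. → (15, 0)
4G: (15, 0) + (16, 5). λ = (5 - 0)/(16 - 15) ≡ 5/1 mod 17. 1⁻¹ ≡ 1 (mod 17), so λ ≡ 5.
  x = λ² - 15 - 16 = 25 - 31 ≡ 11; y = λ·(15 - 11) - 0 ≡ 3. → (11, 3)
5G: (11, 3) + (16, 5). λ = (5 - 3)/(16 - 11) ≡ 2/5 mod 17. 5⁻¹ ≡ 7 (mod 17), so λ ≡ 14.
  x = λ² - 11 - 16 = 196 - 27 ≡ 16; y = λ·(11 - 16) - 3 ≡ 12. → (16, 12)
6G: (16, 12) + (16, 5): same x and y₁ ≡ -y₂, so the sum is ∞.
7G: ∞ + (16, 5) = (16, 5) (identity).

(16, 5)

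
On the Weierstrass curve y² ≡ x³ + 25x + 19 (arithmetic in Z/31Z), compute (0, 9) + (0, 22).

O

The two points share x = 0 and their y-coordinates satisfy 9 + 22 ≡ 0 (mod 31), so they are inverses. Their sum is the point at infinity.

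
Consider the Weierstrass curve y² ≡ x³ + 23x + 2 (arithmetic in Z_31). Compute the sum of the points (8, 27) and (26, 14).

(29, 14)

(8, 27) + (26, 14). λ = (14 - 27)/(26 - 8) ≡ 18/18 mod 31. 18⁻¹ ≡ 19 (mod 31) since 18·19 = 342 ≡ 1, so λ ≡ 1.
  x = λ² - 8 - 26 = 1 - 34 ≡ 29; y = λ·(8 - 29) - 27 ≡ 14. → (29, 14)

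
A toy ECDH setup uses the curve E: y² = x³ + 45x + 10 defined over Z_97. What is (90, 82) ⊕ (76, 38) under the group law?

(26, 36)

(90, 82) + (76, 38). λ = (38 - 82)/(76 - 90) ≡ 53/83 mod 97. 83⁻¹ ≡ 90 (mod 97) since 83·90 = 7470 ≡ 1, so λ ≡ 17.
  x = λ² - 90 - 76 = 289 - 166 ≡ 26; y = λ·(90 - 26) - 82 ≡ 36. → (26, 36)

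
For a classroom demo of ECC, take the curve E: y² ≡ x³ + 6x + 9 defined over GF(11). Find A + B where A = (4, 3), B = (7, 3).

(4, 3) + (7, 3). λ = (3 - 3)/(7 - 4) ≡ 0/3 mod 11. 3⁻¹ ≡ 4 (mod 11) since 3·4 = 12 ≡ 1, so λ ≡ 0.
  x = λ² - 4 - 7 = 0 - 11 ≡ 0; y = λ·(4 - 0) - 3 ≡ 8. → (0, 8)

(0, 8)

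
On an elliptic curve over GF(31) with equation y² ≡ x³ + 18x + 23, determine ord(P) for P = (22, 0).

2

2P: (22, 0) + (22, 0): same x and y₁ ≡ -y₂, so the sum is ∞.
2P = ∞, so the order is 2.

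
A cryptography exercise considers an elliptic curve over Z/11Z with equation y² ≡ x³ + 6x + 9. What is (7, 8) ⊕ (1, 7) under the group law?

(7, 8) + (1, 7). λ = (7 - 8)/(1 - 7) ≡ 10/5 mod 11. 5⁻¹ ≡ 9 (mod 11), so λ ≡ 2.
  x = λ² - 7 - 1 = 4 - 8 ≡ 7; y = λ·(7 - 7) - 8 ≡ 3. → (7, 3)

(7, 3)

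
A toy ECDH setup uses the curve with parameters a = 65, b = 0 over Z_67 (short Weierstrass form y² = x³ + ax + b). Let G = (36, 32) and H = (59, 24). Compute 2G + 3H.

First 2G:
Repeated addition: build up to 2G.
2G: tangent at (36, 32): λ = (3·36² + 65)/(2·32) ≡ 0/64. 64⁻¹ ≡ 22 (mod 67), so λ ≡ 0·22 ≡ 0.
  x = λ² - 36 - 36 = 0 - 72 ≡ 62; y = λ·(36 - 62) - 32 ≡ 35. → (62, 35)
2G = (62, 35).
Next 3H:
Repeated addition: build up to 3H.
2H: tangent at (59, 24): λ = (3·59² + 65)/(2·24) ≡ 56/48. 48⁻¹ ≡ 7 (mod 67), so λ ≡ 56·7 ≡ 57.
  x = λ² - 59 - 59 = 3249 - 118 ≡ 49; y = λ·(59 - 49) - 24 ≡ 10. → (49, 10)
3H: (49, 10) + (59, 24). λ = (24 - 10)/(59 - 49) ≡ 14/10 mod 67. 10⁻¹ ≡ 47 (mod 67) since 10·47 = 470 ≡ 1, so λ ≡ 55.
  x = λ² - 49 - 59 = 3025 - 108 ≡ 36; y = λ·(49 - 36) - 10 ≡ 35. → (36, 35)
3H = (36, 35).
Finally 2G + 3H:
(62, 35) + (36, 35). λ = (35 - 35)/(36 - 62) ≡ 0/41 mod 67. 41⁻¹ ≡ 18 (mod 67) since 41·18 = 738 ≡ 1, so λ ≡ 0.
  x = λ² - 62 - 36 = 0 - 98 ≡ 36; y = λ·(62 - 36) - 35 ≡ 32. → (36, 32)

(36, 32)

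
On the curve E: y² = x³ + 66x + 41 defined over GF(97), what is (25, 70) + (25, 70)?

tangent at (25, 70): λ = (3·25² + 66)/(2·70) ≡ 1/43. 43⁻¹ ≡ 88 (mod 97), so λ ≡ 1·88 ≡ 88.
  x = λ² - 25 - 25 = 7744 - 50 ≡ 31; y = λ·(25 - 31) - 70 ≡ 81. → (31, 81)

(31, 81)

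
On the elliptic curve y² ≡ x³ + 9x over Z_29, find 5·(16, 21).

Write G = (16, 21).
Repeated addition: build up to 5G.
2G: tangent at (16, 21): λ = (3·16² + 9)/(2·21) ≡ 23/13. 13⁻¹ ≡ 9 (mod 29), so λ ≡ 23·9 ≡ 4.
  x = λ² - 16 - 16 = 16 - 32 ≡ 13; y = λ·(16 - 13) - 21 ≡ 20. → (13, 20)
3G: (13, 20) + (16, 21). λ = (21 - 20)/(16 - 13) ≡ 1/3 mod 29. 3⁻¹ ≡ 10 (mod 29), so λ ≡ 10.
  x = λ² - 13 - 16 = 100 - 29 ≡ 13; y = λ·(13 - 13) - 20 ≡ 9. → (13, 9)
4G: (13, 9) + (16, 21). λ = (21 - 9)/(16 - 13) ≡ 12/3 mod 29. 3⁻¹ ≡ 10 (mod 29) since 3·10 = 30 ≡ 1, so λ ≡ 4.
  x = λ² - 13 - 16 = 16 - 29 ≡ 16; y = λ·(13 - 16) - 9 ≡ 8. → (16, 8)
5G: (16, 8) + (16, 21): same x and y₁ ≡ -y₂, so the sum is O.

O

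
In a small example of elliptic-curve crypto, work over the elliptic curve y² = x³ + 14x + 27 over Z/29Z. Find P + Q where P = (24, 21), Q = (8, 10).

(24, 21) + (8, 10). λ = (10 - 21)/(8 - 24) ≡ 18/13 mod 29. 13⁻¹ ≡ 9 (mod 29), so λ ≡ 17.
  x = λ² - 24 - 8 = 289 - 32 ≡ 25; y = λ·(24 - 25) - 21 ≡ 20. → (25, 20)

(25, 20)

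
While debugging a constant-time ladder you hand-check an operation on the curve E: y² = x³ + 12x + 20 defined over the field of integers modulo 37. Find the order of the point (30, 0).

2P: (30, 0) + (30, 0): same x and y₁ ≡ -y₂, so the sum is 𝒪.
2P = 𝒪, so the order is 2.

2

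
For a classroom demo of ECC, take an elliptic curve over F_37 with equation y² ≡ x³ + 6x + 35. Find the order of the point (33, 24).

2P: tangent at (33, 24): λ = (3·33² + 6)/(2·24) ≡ 17/11. 11⁻¹ ≡ 27 (mod 37), so λ ≡ 17·27 ≡ 15.
  x = λ² - 33 - 33 = 225 - 66 ≡ 11; y = λ·(33 - 11) - 24 ≡ 10. → (11, 10)
3P: (11, 10) + (33, 24). λ = (24 - 10)/(33 - 11) ≡ 14/22 mod 37. 22⁻¹ ≡ 32 (mod 37), so λ ≡ 4.
  x = λ² - 11 - 33 = 16 - 44 ≡ 9; y = λ·(11 - 9) - 10 ≡ 35. → (9, 35)
4P: (9, 35) + (33, 24). λ = (24 - 35)/(33 - 9) ≡ 26/24 mod 37. 24⁻¹ ≡ 17 (mod 37), so λ ≡ 35.
  x = λ² - 9 - 33 = 1225 - 42 ≡ 36; y = λ·(9 - 36) - 35 ≡ 19. → (36, 19)
5P: (36, 19) + (33, 24). λ = (24 - 19)/(33 - 36) ≡ 5/34 mod 37. 34⁻¹ ≡ 12 (mod 37), so λ ≡ 23.
  x = λ² - 36 - 33 = 529 - 69 ≡ 16; y = λ·(36 - 16) - 19 ≡ 34. → (16, 34)
6P: (16, 34) + (33, 24). λ = (24 - 34)/(33 - 16) ≡ 27/17 mod 37. 17⁻¹ ≡ 24 (mod 37), so λ ≡ 19.
  x = λ² - 16 - 33 = 361 - 49 ≡ 16; y = λ·(16 - 16) - 34 ≡ 3. → (16, 3)
7P: (16, 3) + (33, 24). λ = (24 - 3)/(33 - 16) ≡ 21/17 mod 37. 17⁻¹ ≡ 24 (mod 37) since 17·24 = 408 ≡ 1, so λ ≡ 23.
  x = λ² - 16 - 33 = 529 - 49 ≡ 36; y = λ·(16 - 36) - 3 ≡ 18. → (36, 18)
8P: (36, 18) + (33, 24). λ = (24 - 18)/(33 - 36) ≡ 6/34 mod 37. 34⁻¹ ≡ 12 (mod 37) since 34·12 = 408 ≡ 1, so λ ≡ 35.
  x = λ² - 36 - 33 = 1225 - 69 ≡ 9; y = λ·(36 - 9) - 18 ≡ 2. → (9, 2)
9P: (9, 2) + (33, 24). λ = (24 - 2)/(33 - 9) ≡ 22/24 mod 37. 24⁻¹ ≡ 17 (mod 37), so λ ≡ 4.
  x = λ² - 9 - 33 = 16 - 42 ≡ 11; y = λ·(9 - 11) - 2 ≡ 27. → (11, 27)
10P: (11, 27) + (33, 24). λ = (24 - 27)/(33 - 11) ≡ 34/22 mod 37. 22⁻¹ ≡ 32 (mod 37), so λ ≡ 15.
  x = λ² - 11 - 33 = 225 - 44 ≡ 33; y = λ·(11 - 33) - 27 ≡ 13. → (33, 13)
11P: (33, 13) + (33, 24): same x and y₁ ≡ -y₂, so the sum is the point at infinity.
11P = the point at infinity, so the order is 11.

11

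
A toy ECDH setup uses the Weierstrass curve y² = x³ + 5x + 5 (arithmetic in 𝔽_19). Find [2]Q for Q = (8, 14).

(9, 0)

tangent at (8, 14): λ = (3·8² + 5)/(2·14) ≡ 7/9. 9⁻¹ ≡ 17 (mod 19), so λ ≡ 7·17 ≡ 5.
  x = λ² - 8 - 8 = 25 - 16 ≡ 9; y = λ·(8 - 9) - 14 ≡ 0. → (9, 0)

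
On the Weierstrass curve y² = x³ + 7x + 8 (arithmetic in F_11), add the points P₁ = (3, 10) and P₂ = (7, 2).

(3, 10) + (7, 2). λ = (2 - 10)/(7 - 3) ≡ 3/4 mod 11. 4⁻¹ ≡ 3 (mod 11), so λ ≡ 9.
  x = λ² - 3 - 7 = 81 - 10 ≡ 5; y = λ·(3 - 5) - 10 ≡ 5. → (5, 5)

(5, 5)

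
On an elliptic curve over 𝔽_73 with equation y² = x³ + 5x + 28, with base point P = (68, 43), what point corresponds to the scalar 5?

(58, 70)

Repeated addition: build up to 5P.
2P: tangent at (68, 43): λ = (3·68² + 5)/(2·43) ≡ 7/13. 13⁻¹ ≡ 45 (mod 73) since 13·45 = 585 ≡ 1, so λ ≡ 7·45 ≡ 23.
  x = λ² - 68 - 68 = 529 - 136 ≡ 28; y = λ·(68 - 28) - 43 ≡ 1. → (28, 1)
3P: (28, 1) + (68, 43). λ = (43 - 1)/(68 - 28) ≡ 42/40 mod 73. 40⁻¹ ≡ 42 (mod 73) since 40·42 = 1680 ≡ 1, so λ ≡ 12.
  x = λ² - 28 - 68 = 144 - 96 ≡ 48; y = λ·(28 - 48) - 1 ≡ 51. → (48, 51)
4P: (48, 51) + (68, 43). λ = (43 - 51)/(68 - 48) ≡ 65/20 mod 73. 20⁻¹ ≡ 11 (mod 73) since 20·11 = 220 ≡ 1, so λ ≡ 58.
  x = λ² - 48 - 68 = 3364 - 116 ≡ 36; y = λ·(48 - 36) - 51 ≡ 61. → (36, 61)
5P: (36, 61) + (68, 43). λ = (43 - 61)/(68 - 36) ≡ 55/32 mod 73. 32⁻¹ ≡ 16 (mod 73) since 32·16 = 512 ≡ 1, so λ ≡ 4.
  x = λ² - 36 - 68 = 16 - 104 ≡ 58; y = λ·(36 - 58) - 61 ≡ 70. → (58, 70)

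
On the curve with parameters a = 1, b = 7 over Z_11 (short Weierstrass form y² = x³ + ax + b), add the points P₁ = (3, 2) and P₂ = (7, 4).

(4, 3)

(3, 2) + (7, 4). λ = (4 - 2)/(7 - 3) ≡ 2/4 mod 11. 4⁻¹ ≡ 3 (mod 11) since 4·3 = 12 ≡ 1, so λ ≡ 6.
  x = λ² - 3 - 7 = 36 - 10 ≡ 4; y = λ·(3 - 4) - 2 ≡ 3. → (4, 3)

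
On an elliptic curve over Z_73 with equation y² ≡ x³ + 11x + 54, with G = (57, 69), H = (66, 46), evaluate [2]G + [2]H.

(60, 14)

First 2G:
Repeated addition: build up to 2G.
2G: tangent at (57, 69): λ = (3·57² + 11)/(2·69) ≡ 49/65. 65⁻¹ ≡ 9 (mod 73), so λ ≡ 49·9 ≡ 3.
  x = λ² - 57 - 57 = 9 - 114 ≡ 41; y = λ·(57 - 41) - 69 ≡ 52. → (41, 52)
2G = (41, 52).
Next 2H:
Repeated addition: build up to 2H.
2H: tangent at (66, 46): λ = (3·66² + 11)/(2·46) ≡ 12/19. 19⁻¹ ≡ 50 (mod 73) since 19·50 = 950 ≡ 1, so λ ≡ 12·50 ≡ 16.
  x = λ² - 66 - 66 = 256 - 132 ≡ 51; y = λ·(66 - 51) - 46 ≡ 48. → (51, 48)
2H = (51, 48).
Finally 2G + 2H:
(41, 52) + (51, 48). λ = (48 - 52)/(51 - 41) ≡ 69/10 mod 73. 10⁻¹ ≡ 22 (mod 73), so λ ≡ 58.
  x = λ² - 41 - 51 = 3364 - 92 ≡ 60; y = λ·(41 - 60) - 52 ≡ 14. → (60, 14)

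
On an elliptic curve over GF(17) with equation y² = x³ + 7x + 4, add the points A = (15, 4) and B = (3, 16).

(15, 4) + (3, 16). λ = (16 - 4)/(3 - 15) ≡ 12/5 mod 17. 5⁻¹ ≡ 7 (mod 17) since 5·7 = 35 ≡ 1, so λ ≡ 16.
  x = λ² - 15 - 3 = 256 - 18 ≡ 0; y = λ·(15 - 0) - 4 ≡ 15. → (0, 15)

(0, 15)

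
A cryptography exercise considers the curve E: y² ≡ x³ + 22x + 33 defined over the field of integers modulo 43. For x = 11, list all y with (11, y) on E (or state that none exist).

x³ + 22x + 33 = 1606 ≡ 15 (mod 43).
Square roots of 15 mod 43: 12 and 31 (since 12² = 144 ≡ 15).

12, 31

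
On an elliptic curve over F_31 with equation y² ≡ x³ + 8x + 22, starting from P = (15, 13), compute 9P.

Repeated addition: build up to 9P.
2P: tangent at (15, 13): λ = (3·15² + 8)/(2·13) ≡ 1/26. 26⁻¹ ≡ 6 (mod 31), so λ ≡ 1·6 ≡ 6.
  x = λ² - 15 - 15 = 36 - 30 ≡ 6; y = λ·(15 - 6) - 13 ≡ 10. → (6, 10)
3P: (6, 10) + (15, 13). λ = (13 - 10)/(15 - 6) ≡ 3/9 mod 31. 9⁻¹ ≡ 7 (mod 31) since 9·7 = 63 ≡ 1, so λ ≡ 21.
  x = λ² - 6 - 15 = 441 - 21 ≡ 17; y = λ·(6 - 17) - 10 ≡ 7. → (17, 7)
4P: (17, 7) + (15, 13). λ = (13 - 7)/(15 - 17) ≡ 6/29 mod 31. 29⁻¹ ≡ 15 (mod 31), so λ ≡ 28.
  x = λ² - 17 - 15 = 784 - 32 ≡ 8; y = λ·(17 - 8) - 7 ≡ 28. → (8, 28)
5P: (8, 28) + (15, 13). λ = (13 - 28)/(15 - 8) ≡ 16/7 mod 31. 7⁻¹ ≡ 9 (mod 31), so λ ≡ 20.
  x = λ² - 8 - 15 = 400 - 23 ≡ 5; y = λ·(8 - 5) - 28 ≡ 1. → (5, 1)
6P: (5, 1) + (15, 13). λ = (13 - 1)/(15 - 5) ≡ 12/10 mod 31. 10⁻¹ ≡ 28 (mod 31) since 10·28 = 280 ≡ 1, so λ ≡ 26.
  x = λ² - 5 - 15 = 676 - 20 ≡ 5; y = λ·(5 - 5) - 1 ≡ 30. → (5, 30)
7P: (5, 30) + (15, 13). λ = (13 - 30)/(15 - 5) ≡ 14/10 mod 31. 10⁻¹ ≡ 28 (mod 31), so λ ≡ 20.
  x = λ² - 5 - 15 = 400 - 20 ≡ 8; y = λ·(5 - 8) - 30 ≡ 3. → (8, 3)
8P: (8, 3) + (15, 13). λ = (13 - 3)/(15 - 8) ≡ 10/7 mod 31. 7⁻¹ ≡ 9 (mod 31) since 7·9 = 63 ≡ 1, so λ ≡ 28.
  x = λ² - 8 - 15 = 784 - 23 ≡ 17; y = λ·(8 - 17) - 3 ≡ 24. → (17, 24)
9P: (17, 24) + (15, 13). λ = (13 - 24)/(15 - 17) ≡ 20/29 mod 31. 29⁻¹ ≡ 15 (mod 31) since 29·15 = 435 ≡ 1, so λ ≡ 21.
  x = λ² - 17 - 15 = 441 - 32 ≡ 6; y = λ·(17 - 6) - 24 ≡ 21. → (6, 21)

(6, 21)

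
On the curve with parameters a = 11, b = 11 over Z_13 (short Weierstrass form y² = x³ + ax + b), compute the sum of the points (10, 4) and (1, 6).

(12, 8)

(10, 4) + (1, 6). λ = (6 - 4)/(1 - 10) ≡ 2/4 mod 13. 4⁻¹ ≡ 10 (mod 13) since 4·10 = 40 ≡ 1, so λ ≡ 7.
  x = λ² - 10 - 1 = 49 - 11 ≡ 12; y = λ·(10 - 12) - 4 ≡ 8. → (12, 8)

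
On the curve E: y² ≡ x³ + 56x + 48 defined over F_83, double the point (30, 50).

(24, 39)

tangent at (30, 50): λ = (3·30² + 56)/(2·50) ≡ 17/17. 17⁻¹ ≡ 44 (mod 83) since 17·44 = 748 ≡ 1, so λ ≡ 17·44 ≡ 1.
  x = λ² - 30 - 30 = 1 - 60 ≡ 24; y = λ·(30 - 24) - 50 ≡ 39. → (24, 39)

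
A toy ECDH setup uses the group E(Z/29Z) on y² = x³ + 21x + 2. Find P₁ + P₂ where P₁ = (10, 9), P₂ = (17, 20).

(10, 9) + (17, 20). λ = (20 - 9)/(17 - 10) ≡ 11/7 mod 29. 7⁻¹ ≡ 25 (mod 29), so λ ≡ 14.
  x = λ² - 10 - 17 = 196 - 27 ≡ 24; y = λ·(10 - 24) - 9 ≡ 27. → (24, 27)

(24, 27)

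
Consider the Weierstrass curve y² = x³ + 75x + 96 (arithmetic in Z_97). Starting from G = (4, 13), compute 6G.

(95, 36)

Repeated addition: build up to 6G.
2G: tangent at (4, 13): λ = (3·4² + 75)/(2·13) ≡ 26/26. 26⁻¹ ≡ 56 (mod 97) since 26·56 = 1456 ≡ 1, so λ ≡ 26·56 ≡ 1.
  x = λ² - 4 - 4 = 1 - 8 ≡ 90; y = λ·(4 - 90) - 13 ≡ 95. → (90, 95)
3G: (90, 95) + (4, 13). λ = (13 - 95)/(4 - 90) ≡ 15/11 mod 97. 11⁻¹ ≡ 53 (mod 97) since 11·53 = 583 ≡ 1, so λ ≡ 19.
  x = λ² - 90 - 4 = 361 - 94 ≡ 73; y = λ·(90 - 73) - 95 ≡ 34. → (73, 34)
4G: (73, 34) + (4, 13). λ = (13 - 34)/(4 - 73) ≡ 76/28 mod 97. 28⁻¹ ≡ 52 (mod 97), so λ ≡ 72.
  x = λ² - 73 - 4 = 5184 - 77 ≡ 63; y = λ·(73 - 63) - 34 ≡ 7. → (63, 7)
5G: (63, 7) + (4, 13). λ = (13 - 7)/(4 - 63) ≡ 6/38 mod 97. 38⁻¹ ≡ 23 (mod 97), so λ ≡ 41.
  x = λ² - 63 - 4 = 1681 - 67 ≡ 62; y = λ·(63 - 62) - 7 ≡ 34. → (62, 34)
6G: (62, 34) + (4, 13). λ = (13 - 34)/(4 - 62) ≡ 76/39 mod 97. 39⁻¹ ≡ 5 (mod 97), so λ ≡ 89.
  x = λ² - 62 - 4 = 7921 - 66 ≡ 95; y = λ·(62 - 95) - 34 ≡ 36. → (95, 36)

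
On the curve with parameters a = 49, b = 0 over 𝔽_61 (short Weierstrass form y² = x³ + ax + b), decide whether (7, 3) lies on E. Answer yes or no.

no

y² = 3² ≡ 9; x³ + 49x + 0 = 686 ≡ 15 (mod 61). 9 ≠ 15.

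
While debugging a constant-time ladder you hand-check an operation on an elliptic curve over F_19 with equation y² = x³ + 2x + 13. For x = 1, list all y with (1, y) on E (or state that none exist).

x³ + 2x + 13 = 16 ≡ 16 (mod 19).
Square roots of 16 mod 19: 4 and 15 (since 4² = 16 ≡ 16).

4, 15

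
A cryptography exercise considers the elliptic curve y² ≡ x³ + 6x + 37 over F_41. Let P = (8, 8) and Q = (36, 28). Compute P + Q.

(36, 13)

(8, 8) + (36, 28). λ = (28 - 8)/(36 - 8) ≡ 20/28 mod 41. 28⁻¹ ≡ 22 (mod 41), so λ ≡ 30.
  x = λ² - 8 - 36 = 900 - 44 ≡ 36; y = λ·(8 - 36) - 8 ≡ 13. → (36, 13)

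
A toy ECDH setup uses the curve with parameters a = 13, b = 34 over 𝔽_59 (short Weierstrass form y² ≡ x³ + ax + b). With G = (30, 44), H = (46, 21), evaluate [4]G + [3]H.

(1, 15)

First 4G:
Repeated addition: build up to 4G.
2G: tangent at (30, 44): λ = (3·30² + 13)/(2·44) ≡ 58/29. 29⁻¹ ≡ 57 (mod 59), so λ ≡ 58·57 ≡ 2.
  x = λ² - 30 - 30 = 4 - 60 ≡ 3; y = λ·(30 - 3) - 44 ≡ 10. → (3, 10)
3G: (3, 10) + (30, 44). λ = (44 - 10)/(30 - 3) ≡ 34/27 mod 59. 27⁻¹ ≡ 35 (mod 59), so λ ≡ 10.
  x = λ² - 3 - 30 = 100 - 33 ≡ 8; y = λ·(3 - 8) - 10 ≡ 58. → (8, 58)
4G: (8, 58) + (30, 44). λ = (44 - 58)/(30 - 8) ≡ 45/22 mod 59. 22⁻¹ ≡ 51 (mod 59), so λ ≡ 53.
  x = λ² - 8 - 30 = 2809 - 38 ≡ 57; y = λ·(8 - 57) - 58 ≡ 0. → (57, 0)
4G = (57, 0).
Next 3H:
Repeated addition: build up to 3H.
2H: tangent at (46, 21): λ = (3·46² + 13)/(2·21) ≡ 48/42. 42⁻¹ ≡ 52 (mod 59) since 42·52 = 2184 ≡ 1, so λ ≡ 48·52 ≡ 18.
  x = λ² - 46 - 46 = 324 - 92 ≡ 55; y = λ·(46 - 55) - 21 ≡ 53. → (55, 53)
3H: (55, 53) + (46, 21). λ = (21 - 53)/(46 - 55) ≡ 27/50 mod 59. 50⁻¹ ≡ 13 (mod 59) since 50·13 = 650 ≡ 1, so λ ≡ 56.
  x = λ² - 55 - 46 = 3136 - 101 ≡ 26; y = λ·(55 - 26) - 53 ≡ 37. → (26, 37)
3H = (26, 37).
Finally 4G + 3H:
(57, 0) + (26, 37). λ = (37 - 0)/(26 - 57) ≡ 37/28 mod 59. 28⁻¹ ≡ 19 (mod 59), so λ ≡ 54.
  x = λ² - 57 - 26 = 2916 - 83 ≡ 1; y = λ·(57 - 1) - 0 ≡ 15. → (1, 15)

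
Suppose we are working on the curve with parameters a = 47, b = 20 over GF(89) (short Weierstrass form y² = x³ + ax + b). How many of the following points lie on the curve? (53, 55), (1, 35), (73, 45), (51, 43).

3

(53, 55): 55² ≡ 88, rhs ≡ 88 → on.
(1, 35): 35² ≡ 68, rhs ≡ 68 → on.
(73, 45): 45² ≡ 67, rhs ≡ 67 → on.
(51, 43): 43² ≡ 69, rhs ≡ 55 → off.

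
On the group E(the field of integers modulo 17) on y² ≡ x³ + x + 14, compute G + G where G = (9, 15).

tangent at (9, 15): λ = (3·9² + 1)/(2·15) ≡ 6/13. 13⁻¹ ≡ 4 (mod 17), so λ ≡ 6·4 ≡ 7.
  x = λ² - 9 - 9 = 49 - 18 ≡ 14; y = λ·(9 - 14) - 15 ≡ 1. → (14, 1)

(14, 1)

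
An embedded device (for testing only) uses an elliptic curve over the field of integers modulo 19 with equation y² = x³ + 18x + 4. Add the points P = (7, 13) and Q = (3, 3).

(1, 2)

(7, 13) + (3, 3). λ = (3 - 13)/(3 - 7) ≡ 9/15 mod 19. 15⁻¹ ≡ 14 (mod 19), so λ ≡ 12.
  x = λ² - 7 - 3 = 144 - 10 ≡ 1; y = λ·(7 - 1) - 13 ≡ 2. → (1, 2)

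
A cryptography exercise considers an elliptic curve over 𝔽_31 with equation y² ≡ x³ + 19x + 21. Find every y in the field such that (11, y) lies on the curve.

x³ + 19x + 21 = 1561 ≡ 11 (mod 31).
11 is a non-residue mod 31; no y exists.

none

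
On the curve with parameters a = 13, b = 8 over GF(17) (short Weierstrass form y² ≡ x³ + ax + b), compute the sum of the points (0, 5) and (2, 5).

(0, 5) + (2, 5). λ = (5 - 5)/(2 - 0) ≡ 0/2 mod 17. 2⁻¹ ≡ 9 (mod 17) since 2·9 = 18 ≡ 1, so λ ≡ 0.
  x = λ² - 0 - 2 = 0 - 2 ≡ 15; y = λ·(0 - 15) - 5 ≡ 12. → (15, 12)

(15, 12)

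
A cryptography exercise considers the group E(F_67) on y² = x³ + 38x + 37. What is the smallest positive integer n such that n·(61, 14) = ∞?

2P: tangent at (61, 14): λ = (3·61² + 38)/(2·14) ≡ 12/28. 28⁻¹ ≡ 12 (mod 67), so λ ≡ 12·12 ≡ 10.
  x = λ² - 61 - 61 = 100 - 122 ≡ 45; y = λ·(61 - 45) - 14 ≡ 12. → (45, 12)
3P: (45, 12) + (61, 14). λ = (14 - 12)/(61 - 45) ≡ 2/16 mod 67. 16⁻¹ ≡ 21 (mod 67), so λ ≡ 42.
  x = λ² - 45 - 61 = 1764 - 106 ≡ 50; y = λ·(45 - 50) - 12 ≡ 46. → (50, 46)
4P: (50, 46) + (61, 14). λ = (14 - 46)/(61 - 50) ≡ 35/11 mod 67. 11⁻¹ ≡ 61 (mod 67), so λ ≡ 58.
  x = λ² - 50 - 61 = 3364 - 111 ≡ 37; y = λ·(50 - 37) - 46 ≡ 38. → (37, 38)
5P: (37, 38) + (61, 14). λ = (14 - 38)/(61 - 37) ≡ 43/24 mod 67. 24⁻¹ ≡ 14 (mod 67) since 24·14 = 336 ≡ 1, so λ ≡ 66.
  x = λ² - 37 - 61 = 4356 - 98 ≡ 37; y = λ·(37 - 37) - 38 ≡ 29. → (37, 29)
6P: (37, 29) + (61, 14). λ = (14 - 29)/(61 - 37) ≡ 52/24 mod 67. 24⁻¹ ≡ 14 (mod 67) since 24·14 = 336 ≡ 1, so λ ≡ 58.
  x = λ² - 37 - 61 = 3364 - 98 ≡ 50; y = λ·(37 - 50) - 29 ≡ 21. → (50, 21)
7P: (50, 21) + (61, 14). λ = (14 - 21)/(61 - 50) ≡ 60/11 mod 67. 11⁻¹ ≡ 61 (mod 67), so λ ≡ 42.
  x = λ² - 50 - 61 = 1764 - 111 ≡ 45; y = λ·(50 - 45) - 21 ≡ 55. → (45, 55)
8P: (45, 55) + (61, 14). λ = (14 - 55)/(61 - 45) ≡ 26/16 mod 67. 16⁻¹ ≡ 21 (mod 67), so λ ≡ 10.
  x = λ² - 45 - 61 = 100 - 106 ≡ 61; y = λ·(45 - 61) - 55 ≡ 53. → (61, 53)
9P: (61, 53) + (61, 14): same x and y₁ ≡ -y₂, so the sum is ∞.
9P = ∞, so the order is 9.

9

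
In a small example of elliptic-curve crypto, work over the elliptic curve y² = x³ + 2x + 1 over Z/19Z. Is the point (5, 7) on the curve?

y² = 7² ≡ 11; x³ + 2x + 1 = 136 ≡ 3 (mod 19). 11 ≠ 3.

no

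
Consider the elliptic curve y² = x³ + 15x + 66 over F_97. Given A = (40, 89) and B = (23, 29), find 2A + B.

(30, 29)

First 2A:
Repeated addition: build up to 2A.
2A: tangent at (40, 89): λ = (3·40² + 15)/(2·89) ≡ 62/81. 81⁻¹ ≡ 6 (mod 97), so λ ≡ 62·6 ≡ 81.
  x = λ² - 40 - 40 = 6561 - 80 ≡ 79; y = λ·(40 - 79) - 89 ≡ 50. → (79, 50)
2A = (79, 50).
Finally 2A + B:
(79, 50) + (23, 29). λ = (29 - 50)/(23 - 79) ≡ 76/41 mod 97. 41⁻¹ ≡ 71 (mod 97), so λ ≡ 61.
  x = λ² - 79 - 23 = 3721 - 102 ≡ 30; y = λ·(79 - 30) - 50 ≡ 29. → (30, 29)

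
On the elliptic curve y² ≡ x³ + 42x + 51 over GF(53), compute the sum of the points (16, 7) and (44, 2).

(16, 7) + (44, 2). λ = (2 - 7)/(44 - 16) ≡ 48/28 mod 53. 28⁻¹ ≡ 36 (mod 53) since 28·36 = 1008 ≡ 1, so λ ≡ 32.
  x = λ² - 16 - 44 = 1024 - 60 ≡ 10; y = λ·(16 - 10) - 7 ≡ 26. → (10, 26)

(10, 26)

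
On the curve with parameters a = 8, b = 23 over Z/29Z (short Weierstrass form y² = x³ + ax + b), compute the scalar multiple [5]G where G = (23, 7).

Double-and-add on 5 = (101)₂. Start with G = (23, 7) for the leading 1-bit.
double: tangent at (23, 7): λ = (3·23² + 8)/(2·7) ≡ 0/14. 14⁻¹ ≡ 27 (mod 29), so λ ≡ 0·27 ≡ 0.
  x = λ² - 23 - 23 = 0 - 46 ≡ 12; y = λ·(23 - 12) - 7 ≡ 22. → (12, 22)
double: tangent at (12, 22): λ = (3·12² + 8)/(2·22) ≡ 5/15. 15⁻¹ ≡ 2 (mod 29), so λ ≡ 5·2 ≡ 10.
  x = λ² - 12 - 12 = 100 - 24 ≡ 18; y = λ·(12 - 18) - 22 ≡ 5. → (18, 5)
add G: (18, 5) + (23, 7). λ = (7 - 5)/(23 - 18) ≡ 2/5 mod 29. 5⁻¹ ≡ 6 (mod 29) since 5·6 = 30 ≡ 1, so λ ≡ 12.
  x = λ² - 18 - 23 = 144 - 41 ≡ 16; y = λ·(18 - 16) - 5 ≡ 19. → (16, 19)

(16, 19)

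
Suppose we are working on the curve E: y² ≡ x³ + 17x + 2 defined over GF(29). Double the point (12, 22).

tangent at (12, 22): λ = (3·12² + 17)/(2·22) ≡ 14/15. 15⁻¹ ≡ 2 (mod 29) since 15·2 = 30 ≡ 1, so λ ≡ 14·2 ≡ 28.
  x = λ² - 12 - 12 = 784 - 24 ≡ 6; y = λ·(12 - 6) - 22 ≡ 1. → (6, 1)

(6, 1)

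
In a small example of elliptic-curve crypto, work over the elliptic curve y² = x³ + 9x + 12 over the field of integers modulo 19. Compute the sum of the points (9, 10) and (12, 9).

(9, 10) + (12, 9). λ = (9 - 10)/(12 - 9) ≡ 18/3 mod 19. 3⁻¹ ≡ 13 (mod 19) since 3·13 = 39 ≡ 1, so λ ≡ 6.
  x = λ² - 9 - 12 = 36 - 21 ≡ 15; y = λ·(9 - 15) - 10 ≡ 11. → (15, 11)

(15, 11)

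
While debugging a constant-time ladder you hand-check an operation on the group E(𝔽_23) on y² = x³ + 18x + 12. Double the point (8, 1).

(15, 0)

tangent at (8, 1): λ = (3·8² + 18)/(2·1) ≡ 3/2. 2⁻¹ ≡ 12 (mod 23) since 2·12 = 24 ≡ 1, so λ ≡ 3·12 ≡ 13.
  x = λ² - 8 - 8 = 169 - 16 ≡ 15; y = λ·(8 - 15) - 1 ≡ 0. → (15, 0)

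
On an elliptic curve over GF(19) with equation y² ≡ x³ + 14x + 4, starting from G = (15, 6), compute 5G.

Double-and-add on 5 = (101)₂. Start with G = (15, 6) for the leading 1-bit.
double: tangent at (15, 6): λ = (3·15² + 14)/(2·6) ≡ 5/12. 12⁻¹ ≡ 8 (mod 19) since 12·8 = 96 ≡ 1, so λ ≡ 5·8 ≡ 2.
  x = λ² - 15 - 15 = 4 - 30 ≡ 12; y = λ·(15 - 12) - 6 ≡ 0. → (12, 0)
double: (12, 0) + (12, 0): same x and y₁ ≡ -y₂, so the sum is ∞.
add G: ∞ + (15, 6) = (15, 6) (identity).

(15, 6)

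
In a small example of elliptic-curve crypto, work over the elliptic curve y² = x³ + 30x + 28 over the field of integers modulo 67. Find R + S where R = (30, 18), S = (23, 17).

(40, 38)

(30, 18) + (23, 17). λ = (17 - 18)/(23 - 30) ≡ 66/60 mod 67. 60⁻¹ ≡ 19 (mod 67) since 60·19 = 1140 ≡ 1, so λ ≡ 48.
  x = λ² - 30 - 23 = 2304 - 53 ≡ 40; y = λ·(30 - 40) - 18 ≡ 38. → (40, 38)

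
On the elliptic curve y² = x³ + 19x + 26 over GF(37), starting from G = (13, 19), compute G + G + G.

Repeated addition: build up to 3G.
2G: tangent at (13, 19): λ = (3·13² + 19)/(2·19) ≡ 8/1. 1⁻¹ ≡ 1 (mod 37), so λ ≡ 8·1 ≡ 8.
  x = λ² - 13 - 13 = 64 - 26 ≡ 1; y = λ·(13 - 1) - 19 ≡ 3. → (1, 3)
3G: (1, 3) + (13, 19). λ = (19 - 3)/(13 - 1) ≡ 16/12 mod 37. 12⁻¹ ≡ 34 (mod 37) since 12·34 = 408 ≡ 1, so λ ≡ 26.
  x = λ² - 1 - 13 = 676 - 14 ≡ 33; y = λ·(1 - 33) - 3 ≡ 16. → (33, 16)

(33, 16)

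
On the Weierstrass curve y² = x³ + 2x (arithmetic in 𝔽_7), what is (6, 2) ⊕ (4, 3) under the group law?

(6, 2) + (4, 3). λ = (3 - 2)/(4 - 6) ≡ 1/5 mod 7. 5⁻¹ ≡ 3 (mod 7), so λ ≡ 3.
  x = λ² - 6 - 4 = 9 - 10 ≡ 6; y = λ·(6 - 6) - 2 ≡ 5. → (6, 5)

(6, 5)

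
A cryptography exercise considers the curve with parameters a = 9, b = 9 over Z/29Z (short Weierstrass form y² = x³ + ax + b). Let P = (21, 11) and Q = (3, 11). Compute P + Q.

(5, 18)

(21, 11) + (3, 11). λ = (11 - 11)/(3 - 21) ≡ 0/11 mod 29. 11⁻¹ ≡ 8 (mod 29) since 11·8 = 88 ≡ 1, so λ ≡ 0.
  x = λ² - 21 - 3 = 0 - 24 ≡ 5; y = λ·(21 - 5) - 11 ≡ 18. → (5, 18)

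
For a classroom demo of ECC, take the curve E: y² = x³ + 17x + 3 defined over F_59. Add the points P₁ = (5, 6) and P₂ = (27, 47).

(5, 6) + (27, 47). λ = (47 - 6)/(27 - 5) ≡ 41/22 mod 59. 22⁻¹ ≡ 51 (mod 59), so λ ≡ 26.
  x = λ² - 5 - 27 = 676 - 32 ≡ 54; y = λ·(5 - 54) - 6 ≡ 18. → (54, 18)

(54, 18)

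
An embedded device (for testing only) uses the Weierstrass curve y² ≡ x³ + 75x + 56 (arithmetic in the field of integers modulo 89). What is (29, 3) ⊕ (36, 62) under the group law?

(29, 3) + (36, 62). λ = (62 - 3)/(36 - 29) ≡ 59/7 mod 89. 7⁻¹ ≡ 51 (mod 89), so λ ≡ 72.
  x = λ² - 29 - 36 = 5184 - 65 ≡ 46; y = λ·(29 - 46) - 3 ≡ 19. → (46, 19)

(46, 19)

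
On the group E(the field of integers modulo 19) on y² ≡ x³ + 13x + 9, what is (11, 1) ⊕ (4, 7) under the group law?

(11, 1) + (4, 7). λ = (7 - 1)/(4 - 11) ≡ 6/12 mod 19. 12⁻¹ ≡ 8 (mod 19) since 12·8 = 96 ≡ 1, so λ ≡ 10.
  x = λ² - 11 - 4 = 100 - 15 ≡ 9; y = λ·(11 - 9) - 1 ≡ 0. → (9, 0)

(9, 0)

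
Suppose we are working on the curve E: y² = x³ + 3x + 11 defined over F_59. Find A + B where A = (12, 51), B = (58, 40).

(12, 51) + (58, 40). λ = (40 - 51)/(58 - 12) ≡ 48/46 mod 59. 46⁻¹ ≡ 9 (mod 59), so λ ≡ 19.
  x = λ² - 12 - 58 = 361 - 70 ≡ 55; y = λ·(12 - 55) - 51 ≡ 17. → (55, 17)

(55, 17)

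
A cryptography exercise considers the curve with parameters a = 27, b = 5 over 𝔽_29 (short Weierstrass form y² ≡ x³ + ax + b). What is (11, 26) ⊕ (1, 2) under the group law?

(10, 17)

(11, 26) + (1, 2). λ = (2 - 26)/(1 - 11) ≡ 5/19 mod 29. 19⁻¹ ≡ 26 (mod 29), so λ ≡ 14.
  x = λ² - 11 - 1 = 196 - 12 ≡ 10; y = λ·(11 - 10) - 26 ≡ 17. → (10, 17)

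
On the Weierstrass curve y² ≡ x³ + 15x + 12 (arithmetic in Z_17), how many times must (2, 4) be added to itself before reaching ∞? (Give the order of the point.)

2P: tangent at (2, 4): λ = (3·2² + 15)/(2·4) ≡ 10/8. 8⁻¹ ≡ 15 (mod 17) since 8·15 = 120 ≡ 1, so λ ≡ 10·15 ≡ 14.
  x = λ² - 2 - 2 = 196 - 4 ≡ 5; y = λ·(2 - 5) - 4 ≡ 5. → (5, 5)
3P: (5, 5) + (2, 4). λ = (4 - 5)/(2 - 5) ≡ 16/14 mod 17. 14⁻¹ ≡ 11 (mod 17), so λ ≡ 6.
  x = λ² - 5 - 2 = 36 - 7 ≡ 12; y = λ·(5 - 12) - 5 ≡ 4. → (12, 4)
4P: (12, 4) + (2, 4). λ = (4 - 4)/(2 - 12) ≡ 0/7 mod 17. 7⁻¹ ≡ 5 (mod 17), so λ ≡ 0.
  x = λ² - 12 - 2 = 0 - 14 ≡ 3; y = λ·(12 - 3) - 4 ≡ 13. → (3, 13)
5P: (3, 13) + (2, 4). λ = (4 - 13)/(2 - 3) ≡ 8/16 mod 17. 16⁻¹ ≡ 16 (mod 17) since 16·16 = 256 ≡ 1, so λ ≡ 9.
  x = λ² - 3 - 2 = 81 - 5 ≡ 8; y = λ·(3 - 8) - 13 ≡ 10. → (8, 10)
6P: (8, 10) + (2, 4). λ = (4 - 10)/(2 - 8) ≡ 11/11 mod 17. 11⁻¹ ≡ 14 (mod 17), so λ ≡ 1.
  x = λ² - 8 - 2 = 1 - 10 ≡ 8; y = λ·(8 - 8) - 10 ≡ 7. → (8, 7)
7P: (8, 7) + (2, 4). λ = (4 - 7)/(2 - 8) ≡ 14/11 mod 17. 11⁻¹ ≡ 14 (mod 17), so λ ≡ 9.
  x = λ² - 8 - 2 = 81 - 10 ≡ 3; y = λ·(8 - 3) - 7 ≡ 4. → (3, 4)
8P: (3, 4) + (2, 4). λ = (4 - 4)/(2 - 3) ≡ 0/16 mod 17. 16⁻¹ ≡ 16 (mod 17) since 16·16 = 256 ≡ 1, so λ ≡ 0.
  x = λ² - 3 - 2 = 0 - 5 ≡ 12; y = λ·(3 - 12) - 4 ≡ 13. → (12, 13)
9P: (12, 13) + (2, 4). λ = (4 - 13)/(2 - 12) ≡ 8/7 mod 17. 7⁻¹ ≡ 5 (mod 17), so λ ≡ 6.
  x = λ² - 12 - 2 = 36 - 14 ≡ 5; y = λ·(12 - 5) - 13 ≡ 12. → (5, 12)
10P: (5, 12) + (2, 4). λ = (4 - 12)/(2 - 5) ≡ 9/14 mod 17. 14⁻¹ ≡ 11 (mod 17), so λ ≡ 14.
  x = λ² - 5 - 2 = 196 - 7 ≡ 2; y = λ·(5 - 2) - 12 ≡ 13. → (2, 13)
11P: (2, 13) + (2, 4): same x and y₁ ≡ -y₂, so the sum is ∞.
11P = ∞, so the order is 11.

11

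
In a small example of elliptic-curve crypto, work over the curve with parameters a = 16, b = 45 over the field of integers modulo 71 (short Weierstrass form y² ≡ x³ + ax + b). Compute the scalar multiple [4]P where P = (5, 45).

Double-and-add on 4 = (100)₂. Start with P = (5, 45) for the leading 1-bit.
double: tangent at (5, 45): λ = (3·5² + 16)/(2·45) ≡ 20/19. 19⁻¹ ≡ 15 (mod 71) since 19·15 = 285 ≡ 1, so λ ≡ 20·15 ≡ 16.
  x = λ² - 5 - 5 = 256 - 10 ≡ 33; y = λ·(5 - 33) - 45 ≡ 4. → (33, 4)
double: tangent at (33, 4): λ = (3·33² + 16)/(2·4) ≡ 17/8. 8⁻¹ ≡ 9 (mod 71), so λ ≡ 17·9 ≡ 11.
  x = λ² - 33 - 33 = 121 - 66 ≡ 55; y = λ·(33 - 55) - 4 ≡ 38. → (55, 38)

(55, 38)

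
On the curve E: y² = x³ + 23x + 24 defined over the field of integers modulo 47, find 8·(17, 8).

(24, 26)

Write G = (17, 8).
Double-and-add on 8 = (1000)₂. Start with G = (17, 8) for the leading 1-bit.
double: tangent at (17, 8): λ = (3·17² + 23)/(2·8) ≡ 44/16. 16⁻¹ ≡ 3 (mod 47), so λ ≡ 44·3 ≡ 38.
  x = λ² - 17 - 17 = 1444 - 34 ≡ 0; y = λ·(17 - 0) - 8 ≡ 27. → (0, 27)
double: tangent at (0, 27): λ = (3·0² + 23)/(2·27) ≡ 23/7. 7⁻¹ ≡ 27 (mod 47), so λ ≡ 23·27 ≡ 10.
  x = λ² - 0 - 0 = 100 - 0 ≡ 6; y = λ·(0 - 6) - 27 ≡ 7. → (6, 7)
double: tangent at (6, 7): λ = (3·6² + 23)/(2·7) ≡ 37/14. 14⁻¹ ≡ 37 (mod 47) since 14·37 = 518 ≡ 1, so λ ≡ 37·37 ≡ 6.
  x = λ² - 6 - 6 = 36 - 12 ≡ 24; y = λ·(6 - 24) - 7 ≡ 26. → (24, 26)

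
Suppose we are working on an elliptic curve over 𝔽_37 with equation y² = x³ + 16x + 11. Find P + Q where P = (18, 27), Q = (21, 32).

(18, 27) + (21, 32). λ = (32 - 27)/(21 - 18) ≡ 5/3 mod 37. 3⁻¹ ≡ 25 (mod 37), so λ ≡ 14.
  x = λ² - 18 - 21 = 196 - 39 ≡ 9; y = λ·(18 - 9) - 27 ≡ 25. → (9, 25)

(9, 25)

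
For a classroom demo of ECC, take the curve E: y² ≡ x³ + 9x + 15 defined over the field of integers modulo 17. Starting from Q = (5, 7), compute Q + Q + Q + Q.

Repeated addition: build up to 4Q.
2Q: tangent at (5, 7): λ = (3·5² + 9)/(2·7) ≡ 16/14. 14⁻¹ ≡ 11 (mod 17) since 14·11 = 154 ≡ 1, so λ ≡ 16·11 ≡ 6.
  x = λ² - 5 - 5 = 36 - 10 ≡ 9; y = λ·(5 - 9) - 7 ≡ 3. → (9, 3)
3Q: (9, 3) + (5, 7). λ = (7 - 3)/(5 - 9) ≡ 4/13 mod 17. 13⁻¹ ≡ 4 (mod 17) since 13·4 = 52 ≡ 1, so λ ≡ 16.
  x = λ² - 9 - 5 = 256 - 14 ≡ 4; y = λ·(9 - 4) - 3 ≡ 9. → (4, 9)
4Q: (4, 9) + (5, 7). λ = (7 - 9)/(5 - 4) ≡ 15/1 mod 17. 1⁻¹ ≡ 1 (mod 17) since 1·1 = 1 ≡ 1, so λ ≡ 15.
  x = λ² - 4 - 5 = 225 - 9 ≡ 12; y = λ·(4 - 12) - 9 ≡ 7. → (12, 7)

(12, 7)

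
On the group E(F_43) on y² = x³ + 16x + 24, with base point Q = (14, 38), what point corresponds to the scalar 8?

Double-and-add on 8 = (1000)₂. Start with Q = (14, 38) for the leading 1-bit.
double: tangent at (14, 38): λ = (3·14² + 16)/(2·38) ≡ 2/33. 33⁻¹ ≡ 30 (mod 43), so λ ≡ 2·30 ≡ 17.
  x = λ² - 14 - 14 = 289 - 28 ≡ 3; y = λ·(14 - 3) - 38 ≡ 20. → (3, 20)
double: tangent at (3, 20): λ = (3·3² + 16)/(2·20) ≡ 0/40. 40⁻¹ ≡ 14 (mod 43), so λ ≡ 0·14 ≡ 0.
  x = λ² - 3 - 3 = 0 - 6 ≡ 37; y = λ·(3 - 37) - 20 ≡ 23. → (37, 23)
double: tangent at (37, 23): λ = (3·37² + 16)/(2·23) ≡ 38/3. 3⁻¹ ≡ 29 (mod 43), so λ ≡ 38·29 ≡ 27.
  x = λ² - 37 - 37 = 729 - 74 ≡ 10; y = λ·(37 - 10) - 23 ≡ 18. → (10, 18)

(10, 18)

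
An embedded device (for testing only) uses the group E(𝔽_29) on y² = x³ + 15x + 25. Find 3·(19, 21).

(24, 12)

Write Q = (19, 21).
Repeated addition: build up to 3Q.
2Q: tangent at (19, 21): λ = (3·19² + 15)/(2·21) ≡ 25/13. 13⁻¹ ≡ 9 (mod 29), so λ ≡ 25·9 ≡ 22.
  x = λ² - 19 - 19 = 484 - 38 ≡ 11; y = λ·(19 - 11) - 21 ≡ 10. → (11, 10)
3Q: (11, 10) + (19, 21). λ = (21 - 10)/(19 - 11) ≡ 11/8 mod 29. 8⁻¹ ≡ 11 (mod 29) since 8·11 = 88 ≡ 1, so λ ≡ 5.
  x = λ² - 11 - 19 = 25 - 30 ≡ 24; y = λ·(11 - 24) - 10 ≡ 12. → (24, 12)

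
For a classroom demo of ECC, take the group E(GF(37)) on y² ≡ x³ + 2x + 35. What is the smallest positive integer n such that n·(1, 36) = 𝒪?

2P: tangent at (1, 36): λ = (3·1² + 2)/(2·36) ≡ 5/35. 35⁻¹ ≡ 18 (mod 37) since 35·18 = 630 ≡ 1, so λ ≡ 5·18 ≡ 16.
  x = λ² - 1 - 1 = 256 - 2 ≡ 32; y = λ·(1 - 32) - 36 ≡ 23. → (32, 23)
3P: (32, 23) + (1, 36). λ = (36 - 23)/(1 - 32) ≡ 13/6 mod 37. 6⁻¹ ≡ 31 (mod 37), so λ ≡ 33.
  x = λ² - 32 - 1 = 1089 - 33 ≡ 20; y = λ·(32 - 20) - 23 ≡ 3. → (20, 3)
4P: (20, 3) + (1, 36). λ = (36 - 3)/(1 - 20) ≡ 33/18 mod 37. 18⁻¹ ≡ 35 (mod 37) since 18·35 = 630 ≡ 1, so λ ≡ 8.
  x = λ² - 20 - 1 = 64 - 21 ≡ 6; y = λ·(20 - 6) - 3 ≡ 35. → (6, 35)
5P: (6, 35) + (1, 36). λ = (36 - 35)/(1 - 6) ≡ 1/32 mod 37. 32⁻¹ ≡ 22 (mod 37), so λ ≡ 22.
  x = λ² - 6 - 1 = 484 - 7 ≡ 33; y = λ·(6 - 33) - 35 ≡ 0. → (33, 0)
6P: (33, 0) + (1, 36). λ = (36 - 0)/(1 - 33) ≡ 36/5 mod 37. 5⁻¹ ≡ 15 (mod 37) since 5·15 = 75 ≡ 1, so λ ≡ 22.
  x = λ² - 33 - 1 = 484 - 34 ≡ 6; y = λ·(33 - 6) - 0 ≡ 2. → (6, 2)
7P: (6, 2) + (1, 36). λ = (36 - 2)/(1 - 6) ≡ 34/32 mod 37. 32⁻¹ ≡ 22 (mod 37), so λ ≡ 8.
  x = λ² - 6 - 1 = 64 - 7 ≡ 20; y = λ·(6 - 20) - 2 ≡ 34. → (20, 34)
8P: (20, 34) + (1, 36). λ = (36 - 34)/(1 - 20) ≡ 2/18 mod 37. 18⁻¹ ≡ 35 (mod 37) since 18·35 = 630 ≡ 1, so λ ≡ 33.
  x = λ² - 20 - 1 = 1089 - 21 ≡ 32; y = λ·(20 - 32) - 34 ≡ 14. → (32, 14)
9P: (32, 14) + (1, 36). λ = (36 - 14)/(1 - 32) ≡ 22/6 mod 37. 6⁻¹ ≡ 31 (mod 37) since 6·31 = 186 ≡ 1, so λ ≡ 16.
  x = λ² - 32 - 1 = 256 - 33 ≡ 1; y = λ·(32 - 1) - 14 ≡ 1. → (1, 1)
10P: (1, 1) + (1, 36): same x and y₁ ≡ -y₂, so the sum is 𝒪.
10P = 𝒪, so the order is 10.

10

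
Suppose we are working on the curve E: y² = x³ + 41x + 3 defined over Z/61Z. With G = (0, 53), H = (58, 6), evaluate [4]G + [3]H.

First 4G:
Repeated addition: build up to 4G.
2G: tangent at (0, 53): λ = (3·0² + 41)/(2·53) ≡ 41/45. 45⁻¹ ≡ 19 (mod 61), so λ ≡ 41·19 ≡ 47.
  x = λ² - 0 - 0 = 2209 - 0 ≡ 13; y = λ·(0 - 13) - 53 ≡ 7. → (13, 7)
3G: (13, 7) + (0, 53). λ = (53 - 7)/(0 - 13) ≡ 46/48 mod 61. 48⁻¹ ≡ 14 (mod 61), so λ ≡ 34.
  x = λ² - 13 - 0 = 1156 - 13 ≡ 45; y = λ·(13 - 45) - 7 ≡ 3. → (45, 3)
4G: (45, 3) + (0, 53). λ = (53 - 3)/(0 - 45) ≡ 50/16 mod 61. 16⁻¹ ≡ 42 (mod 61), so λ ≡ 26.
  x = λ² - 45 - 0 = 676 - 45 ≡ 21; y = λ·(45 - 21) - 3 ≡ 11. → (21, 11)
4G = (21, 11).
Next 3H:
Repeated addition: build up to 3H.
2H: tangent at (58, 6): λ = (3·58² + 41)/(2·6) ≡ 7/12. 12⁻¹ ≡ 56 (mod 61) since 12·56 = 672 ≡ 1, so λ ≡ 7·56 ≡ 26.
  x = λ² - 58 - 58 = 676 - 116 ≡ 11; y = λ·(58 - 11) - 6 ≡ 57. → (11, 57)
3H: (11, 57) + (58, 6). λ = (6 - 57)/(58 - 11) ≡ 10/47 mod 61. 47⁻¹ ≡ 13 (mod 61), so λ ≡ 8.
  x = λ² - 11 - 58 = 64 - 69 ≡ 56; y = λ·(11 - 56) - 57 ≡ 10. → (56, 10)
3H = (56, 10).
Finally 4G + 3H:
(21, 11) + (56, 10). λ = (10 - 11)/(56 - 21) ≡ 60/35 mod 61. 35⁻¹ ≡ 7 (mod 61) since 35·7 = 245 ≡ 1, so λ ≡ 54.
  x = λ² - 21 - 56 = 2916 - 77 ≡ 33; y = λ·(21 - 33) - 11 ≡ 12. → (33, 12)

(33, 12)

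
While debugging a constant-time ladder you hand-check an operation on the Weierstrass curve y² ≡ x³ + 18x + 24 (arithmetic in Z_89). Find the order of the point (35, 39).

3

2P: tangent at (35, 39): λ = (3·35² + 18)/(2·39) ≡ 44/78. 78⁻¹ ≡ 8 (mod 89), so λ ≡ 44·8 ≡ 85.
  x = λ² - 35 - 35 = 7225 - 70 ≡ 35; y = λ·(35 - 35) - 39 ≡ 50. → (35, 50)
3P: (35, 50) + (35, 39): same x and y₁ ≡ -y₂, so the sum is 𝒪.
3P = 𝒪, so the order is 3.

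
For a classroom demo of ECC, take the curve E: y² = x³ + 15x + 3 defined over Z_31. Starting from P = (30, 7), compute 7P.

(25, 21)

Repeated addition: build up to 7P.
2P: tangent at (30, 7): λ = (3·30² + 15)/(2·7) ≡ 18/14. 14⁻¹ ≡ 20 (mod 31) since 14·20 = 280 ≡ 1, so λ ≡ 18·20 ≡ 19.
  x = λ² - 30 - 30 = 361 - 60 ≡ 22; y = λ·(30 - 22) - 7 ≡ 21. → (22, 21)
3P: (22, 21) + (30, 7). λ = (7 - 21)/(30 - 22) ≡ 17/8 mod 31. 8⁻¹ ≡ 4 (mod 31), so λ ≡ 6.
  x = λ² - 22 - 30 = 36 - 52 ≡ 15; y = λ·(22 - 15) - 21 ≡ 21. → (15, 21)
4P: (15, 21) + (30, 7). λ = (7 - 21)/(30 - 15) ≡ 17/15 mod 31. 15⁻¹ ≡ 29 (mod 31), so λ ≡ 28.
  x = λ² - 15 - 30 = 784 - 45 ≡ 26; y = λ·(15 - 26) - 21 ≡ 12. → (26, 12)
5P: (26, 12) + (30, 7). λ = (7 - 12)/(30 - 26) ≡ 26/4 mod 31. 4⁻¹ ≡ 8 (mod 31), so λ ≡ 22.
  x = λ² - 26 - 30 = 484 - 56 ≡ 25; y = λ·(26 - 25) - 12 ≡ 10. → (25, 10)
6P: (25, 10) + (30, 7). λ = (7 - 10)/(30 - 25) ≡ 28/5 mod 31. 5⁻¹ ≡ 25 (mod 31), so λ ≡ 18.
  x = λ² - 25 - 30 = 324 - 55 ≡ 21; y = λ·(25 - 21) - 10 ≡ 0. → (21, 0)
7P: (21, 0) + (30, 7). λ = (7 - 0)/(30 - 21) ≡ 7/9 mod 31. 9⁻¹ ≡ 7 (mod 31), so λ ≡ 18.
  x = λ² - 21 - 30 = 324 - 51 ≡ 25; y = λ·(21 - 25) - 0 ≡ 21. → (25, 21)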